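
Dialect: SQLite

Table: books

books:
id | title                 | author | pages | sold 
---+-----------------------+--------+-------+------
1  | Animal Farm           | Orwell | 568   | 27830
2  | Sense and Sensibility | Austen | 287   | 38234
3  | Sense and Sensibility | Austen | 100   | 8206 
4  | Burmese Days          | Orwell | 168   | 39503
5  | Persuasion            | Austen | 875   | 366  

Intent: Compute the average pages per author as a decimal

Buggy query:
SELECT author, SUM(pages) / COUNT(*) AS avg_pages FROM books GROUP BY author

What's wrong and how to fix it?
Bug: Both operands are integers, so '/' performs integer division and truncates

Fix: Cast one side to REAL so the division keeps the fractional part

Corrected query:
SELECT author, SUM(pages) * 1.0 / COUNT(*) AS avg_pages FROM books GROUP BY author

Result:
author | avg_pages 
-------+-----------
Austen | 420.666667
Orwell | 368       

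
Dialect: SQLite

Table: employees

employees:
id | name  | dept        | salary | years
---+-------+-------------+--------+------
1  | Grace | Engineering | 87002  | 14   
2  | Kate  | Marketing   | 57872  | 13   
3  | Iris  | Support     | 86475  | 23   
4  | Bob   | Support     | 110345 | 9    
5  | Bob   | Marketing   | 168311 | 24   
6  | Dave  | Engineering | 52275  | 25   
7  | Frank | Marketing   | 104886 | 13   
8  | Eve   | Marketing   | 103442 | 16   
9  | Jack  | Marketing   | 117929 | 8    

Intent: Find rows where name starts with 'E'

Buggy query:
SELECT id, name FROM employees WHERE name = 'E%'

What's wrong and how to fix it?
Bug: '=' compares the literal string including the % character; pattern matching needs LIKE

Fix: Use LIKE for wildcard pattern matching

Corrected query:
SELECT id, name FROM employees WHERE name LIKE 'E%'

Result:
id | name
---+-----
8  | Eve 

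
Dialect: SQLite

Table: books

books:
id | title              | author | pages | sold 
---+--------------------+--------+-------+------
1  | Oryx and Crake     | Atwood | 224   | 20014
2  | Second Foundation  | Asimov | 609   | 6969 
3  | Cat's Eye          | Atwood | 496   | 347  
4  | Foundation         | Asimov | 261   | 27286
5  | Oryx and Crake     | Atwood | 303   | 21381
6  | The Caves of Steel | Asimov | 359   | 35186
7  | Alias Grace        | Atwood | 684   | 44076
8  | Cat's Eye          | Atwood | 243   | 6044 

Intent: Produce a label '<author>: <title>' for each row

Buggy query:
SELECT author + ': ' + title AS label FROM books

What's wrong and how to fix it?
Bug: '+' is numeric addition; on text columns SQLite converts them to 0 instead of concatenating

Fix: Use the || operator for string concatenation

Corrected query:
SELECT author || ': ' || title AS label FROM books

Result:
label                     
--------------------------
Atwood: Oryx and Crake    
Asimov: Second Foundation 
Atwood: Cat's Eye         
Asimov: Foundation        
Atwood: Oryx and Crake    
Asimov: The Caves of Steel
Atwood: Alias Grace       
Atwood: Cat's Eye         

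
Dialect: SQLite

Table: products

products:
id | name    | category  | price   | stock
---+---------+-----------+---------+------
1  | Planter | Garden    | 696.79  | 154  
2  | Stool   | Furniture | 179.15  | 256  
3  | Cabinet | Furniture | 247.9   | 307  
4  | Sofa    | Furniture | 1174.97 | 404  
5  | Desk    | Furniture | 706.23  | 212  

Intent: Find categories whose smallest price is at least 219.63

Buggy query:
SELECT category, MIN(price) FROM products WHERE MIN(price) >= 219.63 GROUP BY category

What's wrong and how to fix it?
Bug: MIN() in WHERE is a misuse of aggregate

Fix: Use HAVING for the per-group MIN condition

Corrected query:
SELECT category, MIN(price) FROM products GROUP BY category HAVING MIN(price) >= 219.63

Result:
category | MIN(price)
---------+-----------
Garden   | 696.79    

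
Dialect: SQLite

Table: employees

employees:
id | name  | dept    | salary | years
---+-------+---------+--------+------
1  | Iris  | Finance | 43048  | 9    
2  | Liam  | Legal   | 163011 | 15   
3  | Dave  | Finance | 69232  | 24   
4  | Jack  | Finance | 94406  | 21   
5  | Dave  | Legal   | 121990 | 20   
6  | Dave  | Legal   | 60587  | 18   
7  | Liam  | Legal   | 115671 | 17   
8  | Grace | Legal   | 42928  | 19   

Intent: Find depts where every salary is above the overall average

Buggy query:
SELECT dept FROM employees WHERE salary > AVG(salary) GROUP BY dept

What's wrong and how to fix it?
Bug: AVG() is an aggregate; it can't sit directly in WHERE

Fix: Use a subquery for AVG and a HAVING MIN(...) filter so the condition holds for every row in the group

Corrected query:
SELECT dept FROM employees GROUP BY dept HAVING MIN(salary) > (SELECT AVG(salary) FROM employees)

Result:
(no rows)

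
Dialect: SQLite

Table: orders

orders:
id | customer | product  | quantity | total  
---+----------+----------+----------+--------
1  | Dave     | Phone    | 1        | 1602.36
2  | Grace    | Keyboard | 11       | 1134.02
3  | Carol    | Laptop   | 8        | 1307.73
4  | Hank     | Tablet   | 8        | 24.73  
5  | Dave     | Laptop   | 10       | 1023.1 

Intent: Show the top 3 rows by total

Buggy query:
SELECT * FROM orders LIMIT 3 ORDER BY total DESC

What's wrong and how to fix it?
Bug: ORDER BY cannot follow LIMIT; LIMIT is the final clause

Fix: Swap the clauses: ORDER BY first, then LIMIT

Corrected query:
SELECT * FROM orders ORDER BY total DESC LIMIT 3

Result:
id | customer | product  | quantity | total  
---+----------+----------+----------+--------
1  | Dave     | Phone    | 1        | 1602.36
3  | Carol    | Laptop   | 8        | 1307.73
2  | Grace    | Keyboard | 11       | 1134.02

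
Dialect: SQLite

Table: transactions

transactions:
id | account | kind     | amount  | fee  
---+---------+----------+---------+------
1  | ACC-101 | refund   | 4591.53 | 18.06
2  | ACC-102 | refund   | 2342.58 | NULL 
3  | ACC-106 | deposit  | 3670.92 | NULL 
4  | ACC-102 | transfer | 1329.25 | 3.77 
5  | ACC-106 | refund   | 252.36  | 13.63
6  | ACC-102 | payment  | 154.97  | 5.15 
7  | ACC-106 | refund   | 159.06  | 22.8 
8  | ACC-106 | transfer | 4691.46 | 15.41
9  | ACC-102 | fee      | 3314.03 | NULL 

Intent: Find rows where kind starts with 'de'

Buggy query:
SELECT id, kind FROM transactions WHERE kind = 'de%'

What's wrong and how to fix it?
Bug: '=' compares the literal string including the % character; pattern matching needs LIKE

Fix: Replace '=' with LIKE so 'de%' is treated as a pattern

Corrected query:
SELECT id, kind FROM transactions WHERE kind LIKE 'de%'

Result:
id | kind   
---+--------
3  | deposit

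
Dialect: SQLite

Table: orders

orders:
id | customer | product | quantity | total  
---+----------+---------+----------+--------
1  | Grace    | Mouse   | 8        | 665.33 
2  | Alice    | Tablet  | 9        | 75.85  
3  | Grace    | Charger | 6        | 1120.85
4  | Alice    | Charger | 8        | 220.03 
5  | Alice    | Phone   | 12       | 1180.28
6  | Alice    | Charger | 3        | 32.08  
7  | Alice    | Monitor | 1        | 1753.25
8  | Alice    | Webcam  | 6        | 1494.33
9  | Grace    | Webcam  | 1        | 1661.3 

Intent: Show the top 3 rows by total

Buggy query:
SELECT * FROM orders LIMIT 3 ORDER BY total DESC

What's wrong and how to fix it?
Bug: ORDER BY cannot follow LIMIT; LIMIT is the final clause

Fix: Swap the clauses: ORDER BY first, then LIMIT

Corrected query:
SELECT * FROM orders ORDER BY total DESC LIMIT 3

Result:
id | customer | product | quantity | total  
---+----------+---------+----------+--------
7  | Alice    | Monitor | 1        | 1753.25
9  | Grace    | Webcam  | 1        | 1661.3 
8  | Alice    | Webcam  | 6        | 1494.33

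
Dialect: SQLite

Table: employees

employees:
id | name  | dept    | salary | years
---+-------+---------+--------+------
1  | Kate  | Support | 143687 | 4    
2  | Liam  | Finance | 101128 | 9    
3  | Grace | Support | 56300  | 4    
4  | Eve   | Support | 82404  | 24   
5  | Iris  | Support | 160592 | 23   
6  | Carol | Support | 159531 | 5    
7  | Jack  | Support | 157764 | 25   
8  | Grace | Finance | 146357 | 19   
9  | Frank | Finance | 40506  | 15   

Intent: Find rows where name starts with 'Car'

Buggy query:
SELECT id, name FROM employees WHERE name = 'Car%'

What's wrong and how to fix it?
Bug: '=' compares the literal string including the % character; pattern matching needs LIKE

Fix: Replace '=' with LIKE so 'Car%' is treated as a pattern

Corrected query:
SELECT id, name FROM employees WHERE name LIKE 'Car%'

Result:
id | name 
---+------
6  | Carol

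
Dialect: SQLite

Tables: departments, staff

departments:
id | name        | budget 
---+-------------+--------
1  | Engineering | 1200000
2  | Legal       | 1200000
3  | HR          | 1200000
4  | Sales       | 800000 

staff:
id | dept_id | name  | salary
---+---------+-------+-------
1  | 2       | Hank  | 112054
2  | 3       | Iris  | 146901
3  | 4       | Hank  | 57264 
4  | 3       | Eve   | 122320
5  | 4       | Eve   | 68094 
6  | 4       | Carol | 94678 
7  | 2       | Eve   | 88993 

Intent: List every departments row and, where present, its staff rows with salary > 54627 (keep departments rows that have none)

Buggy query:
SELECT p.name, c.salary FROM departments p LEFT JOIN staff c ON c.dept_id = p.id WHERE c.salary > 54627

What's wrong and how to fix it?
Bug: A WHERE condition on the right-hand table after LEFT JOIN drops unmatched parents

Fix: Put 'c.salary > 54627' in the JOIN's ON clause instead of WHERE

Corrected query:
SELECT p.name, c.salary FROM departments p LEFT JOIN staff c ON c.dept_id = p.id AND c.salary > 54627

Result:
name        | salary
------------+-------
Engineering | NULL  
Legal       | 88993 
Legal       | 112054
HR          | 122320
HR          | 146901
Sales       | 57264 
Sales       | 68094 
Sales       | 94678 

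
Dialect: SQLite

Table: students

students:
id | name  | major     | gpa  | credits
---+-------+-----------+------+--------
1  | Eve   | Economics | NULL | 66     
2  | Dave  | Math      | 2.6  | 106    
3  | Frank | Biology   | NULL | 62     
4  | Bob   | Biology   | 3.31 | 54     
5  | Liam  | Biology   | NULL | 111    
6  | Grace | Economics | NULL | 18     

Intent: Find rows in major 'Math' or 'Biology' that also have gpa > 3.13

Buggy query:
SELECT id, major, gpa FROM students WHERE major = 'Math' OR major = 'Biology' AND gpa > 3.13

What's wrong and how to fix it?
Bug: Without parentheses, AND is evaluated before OR, so the gpa filter only applies to the 'Biology' branch

Fix: Add parentheses around the OR so the AND applies to both alternatives

Corrected query:
SELECT id, major, gpa FROM students WHERE (major = 'Math' OR major = 'Biology') AND gpa > 3.13

Result:
id | major   | gpa 
---+---------+-----
4  | Biology | 3.31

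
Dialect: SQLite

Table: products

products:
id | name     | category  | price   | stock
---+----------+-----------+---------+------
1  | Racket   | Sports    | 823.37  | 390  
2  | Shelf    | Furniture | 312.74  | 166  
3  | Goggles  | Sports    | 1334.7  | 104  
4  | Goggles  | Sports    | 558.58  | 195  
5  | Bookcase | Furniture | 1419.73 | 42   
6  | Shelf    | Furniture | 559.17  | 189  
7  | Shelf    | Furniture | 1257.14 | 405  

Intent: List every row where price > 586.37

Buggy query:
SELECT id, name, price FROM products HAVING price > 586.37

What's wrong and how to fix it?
Bug: HAVING filters the output of aggregation, but this query has no GROUP BY and no aggregate functions, so SQLite rejects it (HAVING clause on a non-aggregate query); the condition here is per row

Fix: Replace HAVING with WHERE since the condition applies to individual rows

Corrected query:
SELECT id, name, price FROM products WHERE price > 586.37

Result:
id | name     | price  
---+----------+--------
1  | Racket   | 823.37 
3  | Goggles  | 1334.7 
5  | Bookcase | 1419.73
7  | Shelf    | 1257.14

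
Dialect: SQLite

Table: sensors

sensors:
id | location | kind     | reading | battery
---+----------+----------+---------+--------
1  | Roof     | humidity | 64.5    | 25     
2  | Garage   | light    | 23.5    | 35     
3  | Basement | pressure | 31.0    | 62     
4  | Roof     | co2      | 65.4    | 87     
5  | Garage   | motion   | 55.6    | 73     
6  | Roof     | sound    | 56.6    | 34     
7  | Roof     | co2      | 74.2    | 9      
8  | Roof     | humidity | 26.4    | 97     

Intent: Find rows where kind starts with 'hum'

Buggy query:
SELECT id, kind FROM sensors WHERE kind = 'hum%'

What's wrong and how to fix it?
Bug: Wildcards only work with LIKE; '=' treats '%' as a literal character

Fix: Replace '=' with LIKE so 'hum%' is treated as a pattern

Corrected query:
SELECT id, kind FROM sensors WHERE kind LIKE 'hum%'

Result:
id | kind    
---+---------
1  | humidity
8  | humidity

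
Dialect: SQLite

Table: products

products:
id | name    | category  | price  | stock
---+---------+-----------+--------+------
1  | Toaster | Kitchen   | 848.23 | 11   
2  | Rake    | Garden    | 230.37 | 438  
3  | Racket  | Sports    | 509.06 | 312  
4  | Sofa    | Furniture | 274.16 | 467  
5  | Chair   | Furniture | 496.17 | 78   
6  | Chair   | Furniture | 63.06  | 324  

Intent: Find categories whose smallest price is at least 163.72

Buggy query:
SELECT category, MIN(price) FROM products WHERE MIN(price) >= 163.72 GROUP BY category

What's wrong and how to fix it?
Bug: MIN() in WHERE is a misuse of aggregate

Fix: Replace WHERE with HAVING after the GROUP BY

Corrected query:
SELECT category, MIN(price) FROM products GROUP BY category HAVING MIN(price) >= 163.72

Result:
category | MIN(price)
---------+-----------
Garden   | 230.37    
Kitchen  | 848.23    
Sports   | 509.06    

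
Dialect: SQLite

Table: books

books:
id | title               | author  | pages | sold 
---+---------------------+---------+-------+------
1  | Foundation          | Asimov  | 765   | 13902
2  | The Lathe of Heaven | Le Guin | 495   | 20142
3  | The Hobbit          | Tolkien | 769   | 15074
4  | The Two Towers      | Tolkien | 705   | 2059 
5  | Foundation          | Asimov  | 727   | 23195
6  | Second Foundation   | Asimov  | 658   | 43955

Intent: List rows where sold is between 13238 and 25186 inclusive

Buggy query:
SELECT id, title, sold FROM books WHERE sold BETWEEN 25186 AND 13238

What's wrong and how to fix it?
Bug: BETWEEN expects the lower bound first; with 25186 AND 13238 the range is empty

Fix: Write BETWEEN 13238 AND 25186

Corrected query:
SELECT id, title, sold FROM books WHERE sold BETWEEN 13238 AND 25186

Result:
id | title               | sold 
---+---------------------+------
1  | Foundation          | 13902
2  | The Lathe of Heaven | 20142
3  | The Hobbit          | 15074
5  | Foundation          | 23195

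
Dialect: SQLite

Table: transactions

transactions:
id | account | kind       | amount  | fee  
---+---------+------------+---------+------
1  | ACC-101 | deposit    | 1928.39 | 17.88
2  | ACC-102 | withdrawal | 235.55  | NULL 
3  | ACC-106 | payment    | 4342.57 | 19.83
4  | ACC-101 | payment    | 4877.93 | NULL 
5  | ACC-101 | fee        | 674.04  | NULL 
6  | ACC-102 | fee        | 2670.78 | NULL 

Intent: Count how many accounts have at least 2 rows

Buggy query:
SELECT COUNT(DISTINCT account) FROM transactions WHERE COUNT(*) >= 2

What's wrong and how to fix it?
Bug: COUNT(*) cannot appear in WHERE; the per-group count doesn't exist yet

Fix: Use a subquery that GROUPs and filters with HAVING, then count its rows

Corrected query:
SELECT COUNT(*) FROM (SELECT account FROM transactions GROUP BY account HAVING COUNT(*) >= 2)

Result:
COUNT(*)
--------
2       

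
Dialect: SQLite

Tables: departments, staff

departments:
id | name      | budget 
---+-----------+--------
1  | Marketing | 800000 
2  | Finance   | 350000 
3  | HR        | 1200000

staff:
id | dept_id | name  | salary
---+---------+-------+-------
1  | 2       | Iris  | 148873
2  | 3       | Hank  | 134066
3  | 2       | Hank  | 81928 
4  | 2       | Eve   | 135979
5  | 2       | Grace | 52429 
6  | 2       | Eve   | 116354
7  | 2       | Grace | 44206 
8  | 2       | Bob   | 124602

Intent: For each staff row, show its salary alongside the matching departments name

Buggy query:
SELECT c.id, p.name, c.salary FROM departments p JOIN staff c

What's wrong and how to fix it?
Bug: Missing join condition: each staff row is matched to all departments rows instead of just its own

Fix: Specify the join condition linking the foreign key to the parent id

Corrected query:
SELECT c.id, p.name, c.salary FROM departments p JOIN staff c ON c.dept_id = p.id

Result:
id | name    | salary
---+---------+-------
1  | Finance | 148873
2  | HR      | 134066
3  | Finance | 81928 
4  | Finance | 135979
5  | Finance | 52429 
6  | Finance | 116354
7  | Finance | 44206 
8  | Finance | 124602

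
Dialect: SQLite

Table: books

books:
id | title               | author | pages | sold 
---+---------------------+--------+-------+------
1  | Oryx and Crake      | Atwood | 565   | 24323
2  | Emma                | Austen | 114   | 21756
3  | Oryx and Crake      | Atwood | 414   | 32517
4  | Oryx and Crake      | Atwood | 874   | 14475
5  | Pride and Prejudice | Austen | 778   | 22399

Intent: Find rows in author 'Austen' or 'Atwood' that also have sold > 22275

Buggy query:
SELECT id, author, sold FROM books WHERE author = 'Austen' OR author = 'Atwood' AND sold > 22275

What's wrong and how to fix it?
Bug: Without parentheses, AND is evaluated before OR, so the sold filter only applies to the 'Atwood' branch

Fix: Group the OR with parentheses (or use IN), then AND the threshold

Corrected query:
SELECT id, author, sold FROM books WHERE (author = 'Austen' OR author = 'Atwood') AND sold > 22275

Result:
id | author | sold 
---+--------+------
1  | Atwood | 24323
3  | Atwood | 32517
5  | Austen | 22399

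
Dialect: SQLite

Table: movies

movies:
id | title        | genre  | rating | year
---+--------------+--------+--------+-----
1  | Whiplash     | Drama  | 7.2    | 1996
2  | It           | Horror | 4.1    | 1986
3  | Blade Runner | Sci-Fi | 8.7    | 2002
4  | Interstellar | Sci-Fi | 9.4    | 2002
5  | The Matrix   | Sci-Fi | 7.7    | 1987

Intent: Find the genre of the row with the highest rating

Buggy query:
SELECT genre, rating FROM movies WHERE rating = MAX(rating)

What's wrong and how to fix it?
Bug: WHERE is evaluated per row; an aggregate over the whole table isn't defined there

Fix: Use a subquery: WHERE rating = (SELECT MAX(rating) FROM movies)

Corrected query:
SELECT genre, rating FROM movies WHERE rating = (SELECT MAX(rating) FROM movies)

Result:
genre  | rating
-------+-------
Sci-Fi | 9.4   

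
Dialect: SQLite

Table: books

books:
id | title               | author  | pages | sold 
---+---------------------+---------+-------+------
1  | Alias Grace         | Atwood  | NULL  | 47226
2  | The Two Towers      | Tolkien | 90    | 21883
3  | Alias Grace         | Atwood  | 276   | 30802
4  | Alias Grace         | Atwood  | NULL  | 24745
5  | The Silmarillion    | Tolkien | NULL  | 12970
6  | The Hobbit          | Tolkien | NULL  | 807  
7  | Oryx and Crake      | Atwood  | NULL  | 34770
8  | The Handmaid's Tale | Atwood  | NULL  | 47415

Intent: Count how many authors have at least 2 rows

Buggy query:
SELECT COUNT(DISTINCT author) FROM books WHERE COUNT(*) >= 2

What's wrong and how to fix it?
Bug: COUNT(*) cannot appear in WHERE; the per-group count doesn't exist yet

Fix: Use a subquery that GROUPs and filters with HAVING, then count its rows

Corrected query:
SELECT COUNT(*) FROM (SELECT author FROM books GROUP BY author HAVING COUNT(*) >= 2)

Result:
COUNT(*)
--------
2       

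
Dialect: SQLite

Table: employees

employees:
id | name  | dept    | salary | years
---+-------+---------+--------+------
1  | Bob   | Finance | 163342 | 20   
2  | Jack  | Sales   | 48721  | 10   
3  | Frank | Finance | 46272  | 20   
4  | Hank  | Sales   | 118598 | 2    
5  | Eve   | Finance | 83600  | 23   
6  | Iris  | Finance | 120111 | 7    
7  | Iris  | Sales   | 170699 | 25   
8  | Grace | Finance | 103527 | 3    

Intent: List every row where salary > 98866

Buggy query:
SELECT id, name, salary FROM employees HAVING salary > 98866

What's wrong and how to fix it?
Bug: This is a non-aggregate query (no GROUP BY, no aggregates), so in SQLite the HAVING clause is invalid here; a row-level condition belongs in WHERE

Fix: Use WHERE for row-level filtering

Corrected query:
SELECT id, name, salary FROM employees WHERE salary > 98866

Result:
id | name  | salary
---+-------+-------
1  | Bob   | 163342
4  | Hank  | 118598
6  | Iris  | 120111
7  | Iris  | 170699
8  | Grace | 103527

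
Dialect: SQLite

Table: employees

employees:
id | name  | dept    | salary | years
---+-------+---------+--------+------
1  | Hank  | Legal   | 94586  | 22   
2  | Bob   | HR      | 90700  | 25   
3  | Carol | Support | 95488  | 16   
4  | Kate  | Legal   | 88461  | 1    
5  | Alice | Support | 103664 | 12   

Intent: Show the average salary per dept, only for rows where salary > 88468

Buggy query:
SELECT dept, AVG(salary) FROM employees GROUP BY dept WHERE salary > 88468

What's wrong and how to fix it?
Bug: WHERE cannot follow GROUP BY

Fix: Move the WHERE clause before GROUP BY

Corrected query:
SELECT dept, AVG(salary) FROM employees WHERE salary > 88468 GROUP BY dept

Result:
dept    | AVG(salary)
--------+------------
HR      | 90700      
Legal   | 94586      
Support | 99576      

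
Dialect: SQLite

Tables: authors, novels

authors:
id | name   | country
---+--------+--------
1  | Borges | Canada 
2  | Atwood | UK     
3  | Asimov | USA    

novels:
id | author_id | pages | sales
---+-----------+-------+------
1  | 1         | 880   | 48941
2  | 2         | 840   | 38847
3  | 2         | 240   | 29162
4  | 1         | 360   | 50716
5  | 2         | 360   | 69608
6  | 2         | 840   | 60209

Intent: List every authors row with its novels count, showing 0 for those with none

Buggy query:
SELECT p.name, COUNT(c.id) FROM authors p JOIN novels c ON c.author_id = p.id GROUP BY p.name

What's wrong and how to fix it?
Bug: INNER JOIN drops authors rows that have no matching novels rows

Fix: Use LEFT JOIN so parents without children still appear (COUNT(c.id) gives 0)

Corrected query:
SELECT p.name, COUNT(c.id) FROM authors p LEFT JOIN novels c ON c.author_id = p.id GROUP BY p.name

Result:
name   | COUNT(c.id)
-------+------------
Asimov | 0          
Atwood | 4          
Borges | 2          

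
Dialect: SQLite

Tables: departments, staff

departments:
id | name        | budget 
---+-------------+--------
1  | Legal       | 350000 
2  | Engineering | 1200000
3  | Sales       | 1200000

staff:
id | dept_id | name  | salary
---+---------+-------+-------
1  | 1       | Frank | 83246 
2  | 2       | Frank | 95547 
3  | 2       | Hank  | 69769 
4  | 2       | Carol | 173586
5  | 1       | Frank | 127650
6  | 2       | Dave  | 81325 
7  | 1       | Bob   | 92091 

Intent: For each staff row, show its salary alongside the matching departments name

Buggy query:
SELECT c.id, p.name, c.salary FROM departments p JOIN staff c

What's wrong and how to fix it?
Bug: Missing join condition: each staff row is matched to all departments rows instead of just its own

Fix: Add ON c.dept_id = p.id to the JOIN

Corrected query:
SELECT c.id, p.name, c.salary FROM departments p JOIN staff c ON c.dept_id = p.id

Result:
id | name        | salary
---+-------------+-------
1  | Legal       | 83246 
2  | Engineering | 95547 
3  | Engineering | 69769 
4  | Engineering | 173586
5  | Legal       | 127650
6  | Engineering | 81325 
7  | Legal       | 92091 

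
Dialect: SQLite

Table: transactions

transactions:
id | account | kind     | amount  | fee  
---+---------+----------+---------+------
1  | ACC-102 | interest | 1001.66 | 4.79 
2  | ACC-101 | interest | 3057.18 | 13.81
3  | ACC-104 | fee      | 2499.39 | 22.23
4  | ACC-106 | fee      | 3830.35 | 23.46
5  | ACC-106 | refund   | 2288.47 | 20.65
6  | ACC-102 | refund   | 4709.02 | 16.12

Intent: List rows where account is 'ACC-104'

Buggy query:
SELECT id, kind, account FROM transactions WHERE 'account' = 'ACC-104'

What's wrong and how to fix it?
Bug: Single quotes denote string literals in SQL; the column name is being compared as a constant string

Fix: Reference the column as account without single quotes

Corrected query:
SELECT id, kind, account FROM transactions WHERE account = 'ACC-104'

Result:
id | kind | account
---+------+--------
3  | fee  | ACC-104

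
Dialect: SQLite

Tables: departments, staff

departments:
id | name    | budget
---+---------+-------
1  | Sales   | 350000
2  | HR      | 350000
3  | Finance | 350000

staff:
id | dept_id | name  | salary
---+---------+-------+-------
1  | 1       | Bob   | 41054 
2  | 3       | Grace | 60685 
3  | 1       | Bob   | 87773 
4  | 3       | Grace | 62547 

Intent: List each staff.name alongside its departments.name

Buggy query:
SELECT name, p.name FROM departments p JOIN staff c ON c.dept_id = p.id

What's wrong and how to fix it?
Bug: 'name' exists in both joined tables, so the database can't tell which one is meant

Fix: Qualify the column with its table alias (c.name)

Corrected query:
SELECT c.name, p.name FROM departments p JOIN staff c ON c.dept_id = p.id

Result:
name  | name   
------+--------
Bob   | Sales  
Grace | Finance
Bob   | Sales  
Grace | Finance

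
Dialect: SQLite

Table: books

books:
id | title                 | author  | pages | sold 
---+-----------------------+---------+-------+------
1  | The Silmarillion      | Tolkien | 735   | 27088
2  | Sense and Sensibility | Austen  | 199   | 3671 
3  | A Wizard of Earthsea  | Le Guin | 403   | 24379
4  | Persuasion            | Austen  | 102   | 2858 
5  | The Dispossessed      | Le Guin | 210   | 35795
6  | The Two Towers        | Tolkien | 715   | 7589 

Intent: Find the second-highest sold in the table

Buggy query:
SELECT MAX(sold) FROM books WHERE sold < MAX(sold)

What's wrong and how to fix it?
Bug: MAX(sold) on the right of the comparison is an aggregate-in-WHERE error

Fix: Compute the overall MAX in a subquery, then take MAX of rows below it

Corrected query:
SELECT MAX(sold) FROM books WHERE sold < (SELECT MAX(sold) FROM books)

Result:
MAX(sold)
---------
27088    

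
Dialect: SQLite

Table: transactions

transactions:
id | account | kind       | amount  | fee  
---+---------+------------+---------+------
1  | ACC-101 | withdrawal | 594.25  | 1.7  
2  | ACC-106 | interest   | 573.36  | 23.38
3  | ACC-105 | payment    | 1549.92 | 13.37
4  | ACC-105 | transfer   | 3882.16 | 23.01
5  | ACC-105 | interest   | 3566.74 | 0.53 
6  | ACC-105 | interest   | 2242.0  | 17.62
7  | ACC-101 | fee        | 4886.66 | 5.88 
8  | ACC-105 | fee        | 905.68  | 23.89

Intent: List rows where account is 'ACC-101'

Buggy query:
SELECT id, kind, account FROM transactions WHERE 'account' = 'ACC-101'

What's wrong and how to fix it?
Bug: 'account' in single quotes is a string literal, not the column; the comparison is literal-vs-literal and never true

Fix: Remove the quotes around the column name (or use double quotes for an identifier)

Corrected query:
SELECT id, kind, account FROM transactions WHERE account = 'ACC-101'

Result:
id | kind       | account
---+------------+--------
1  | withdrawal | ACC-101
7  | fee        | ACC-101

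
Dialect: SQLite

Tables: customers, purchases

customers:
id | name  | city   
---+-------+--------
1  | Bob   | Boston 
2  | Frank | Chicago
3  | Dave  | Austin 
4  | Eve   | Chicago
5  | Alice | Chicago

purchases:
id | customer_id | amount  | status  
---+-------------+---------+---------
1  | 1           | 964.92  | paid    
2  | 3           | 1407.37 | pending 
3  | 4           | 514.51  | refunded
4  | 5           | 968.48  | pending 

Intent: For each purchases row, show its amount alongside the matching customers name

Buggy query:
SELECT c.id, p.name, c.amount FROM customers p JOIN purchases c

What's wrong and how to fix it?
Bug: JOIN with no ON clause produces a cartesian product; every purchases row pairs with every customers row

Fix: Add ON c.customer_id = p.id to the JOIN

Corrected query:
SELECT c.id, p.name, c.amount FROM customers p JOIN purchases c ON c.customer_id = p.id

Result:
id | name  | amount 
---+-------+--------
1  | Bob   | 964.92 
2  | Dave  | 1407.37
3  | Eve   | 514.51 
4  | Alice | 968.48 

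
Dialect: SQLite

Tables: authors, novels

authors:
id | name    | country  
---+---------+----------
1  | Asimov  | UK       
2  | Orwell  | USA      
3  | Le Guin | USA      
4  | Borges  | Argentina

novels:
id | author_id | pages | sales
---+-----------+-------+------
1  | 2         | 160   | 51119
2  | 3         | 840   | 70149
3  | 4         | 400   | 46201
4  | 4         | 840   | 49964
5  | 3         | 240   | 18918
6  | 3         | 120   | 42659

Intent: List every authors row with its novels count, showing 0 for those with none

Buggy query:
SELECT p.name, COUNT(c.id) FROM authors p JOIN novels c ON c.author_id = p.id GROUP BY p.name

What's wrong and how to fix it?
Bug: INNER JOIN drops authors rows that have no matching novels rows

Fix: Switch to LEFT JOIN to retain unmatched parent rows

Corrected query:
SELECT p.name, COUNT(c.id) FROM authors p LEFT JOIN novels c ON c.author_id = p.id GROUP BY p.name

Result:
name    | COUNT(c.id)
--------+------------
Asimov  | 0          
Borges  | 2          
Le Guin | 3          
Orwell  | 1          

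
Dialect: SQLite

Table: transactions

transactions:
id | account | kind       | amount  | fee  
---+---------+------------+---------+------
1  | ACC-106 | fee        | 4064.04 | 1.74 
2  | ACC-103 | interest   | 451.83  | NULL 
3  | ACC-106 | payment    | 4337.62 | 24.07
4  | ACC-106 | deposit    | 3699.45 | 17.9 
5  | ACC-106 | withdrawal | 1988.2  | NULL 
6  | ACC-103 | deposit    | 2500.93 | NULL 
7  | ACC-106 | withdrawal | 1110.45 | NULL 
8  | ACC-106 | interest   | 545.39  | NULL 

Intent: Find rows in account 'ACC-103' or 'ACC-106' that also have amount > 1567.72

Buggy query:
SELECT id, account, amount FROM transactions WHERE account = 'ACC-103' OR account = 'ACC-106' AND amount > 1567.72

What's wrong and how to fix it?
Bug: Without parentheses, AND is evaluated before OR, so the amount filter only applies to the 'ACC-106' branch

Fix: Add parentheses around the OR so the AND applies to both alternatives

Corrected query:
SELECT id, account, amount FROM transactions WHERE (account = 'ACC-103' OR account = 'ACC-106') AND amount > 1567.72

Result:
id | account | amount 
---+---------+--------
1  | ACC-106 | 4064.04
3  | ACC-106 | 4337.62
4  | ACC-106 | 3699.45
5  | ACC-106 | 1988.2 
6  | ACC-103 | 2500.93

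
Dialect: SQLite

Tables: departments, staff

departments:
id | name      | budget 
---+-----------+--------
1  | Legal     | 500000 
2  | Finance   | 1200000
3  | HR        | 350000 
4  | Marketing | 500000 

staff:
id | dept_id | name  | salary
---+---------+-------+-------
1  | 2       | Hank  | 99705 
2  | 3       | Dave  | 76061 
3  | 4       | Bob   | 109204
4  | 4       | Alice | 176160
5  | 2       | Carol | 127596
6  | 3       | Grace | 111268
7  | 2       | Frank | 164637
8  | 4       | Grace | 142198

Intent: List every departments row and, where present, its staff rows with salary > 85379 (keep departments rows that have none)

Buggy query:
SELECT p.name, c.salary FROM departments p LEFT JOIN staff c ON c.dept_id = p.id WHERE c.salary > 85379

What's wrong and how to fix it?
Bug: A WHERE condition on the right-hand table after LEFT JOIN drops unmatched parents

Fix: Move the right-table condition into the ON clause so unmatched parents are kept

Corrected query:
SELECT p.name, c.salary FROM departments p LEFT JOIN staff c ON c.dept_id = p.id AND c.salary > 85379

Result:
name      | salary
----------+-------
Legal     | NULL  
Finance   | 99705 
Finance   | 127596
Finance   | 164637
HR        | 111268
Marketing | 109204
Marketing | 142198
Marketing | 176160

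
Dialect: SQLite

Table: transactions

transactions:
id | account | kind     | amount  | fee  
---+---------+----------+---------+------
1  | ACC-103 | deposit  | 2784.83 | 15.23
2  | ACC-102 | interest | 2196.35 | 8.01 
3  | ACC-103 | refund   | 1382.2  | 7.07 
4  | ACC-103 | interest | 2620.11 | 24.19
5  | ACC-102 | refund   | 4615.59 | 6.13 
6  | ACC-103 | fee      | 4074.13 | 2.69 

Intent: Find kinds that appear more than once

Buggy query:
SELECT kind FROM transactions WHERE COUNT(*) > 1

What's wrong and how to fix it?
Bug: WHERE can't reference COUNT(*); aggregates are computed after WHERE

Fix: Group first, then use HAVING for the count condition

Corrected query:
SELECT kind FROM transactions GROUP BY kind HAVING COUNT(*) > 1

Result:
kind    
--------
interest
refund  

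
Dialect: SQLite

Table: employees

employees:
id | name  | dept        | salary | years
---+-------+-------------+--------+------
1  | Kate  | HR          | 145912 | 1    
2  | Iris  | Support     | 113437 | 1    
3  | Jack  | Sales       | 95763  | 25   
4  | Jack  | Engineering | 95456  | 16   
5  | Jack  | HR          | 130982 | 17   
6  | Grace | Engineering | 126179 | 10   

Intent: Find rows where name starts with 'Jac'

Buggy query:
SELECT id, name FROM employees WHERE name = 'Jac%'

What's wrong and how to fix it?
Bug: Wildcards only work with LIKE; '=' treats '%' as a literal character

Fix: Replace '=' with LIKE so 'Jac%' is treated as a pattern

Corrected query:
SELECT id, name FROM employees WHERE name LIKE 'Jac%'

Result:
id | name
---+-----
3  | Jack
4  | Jack
5  | Jack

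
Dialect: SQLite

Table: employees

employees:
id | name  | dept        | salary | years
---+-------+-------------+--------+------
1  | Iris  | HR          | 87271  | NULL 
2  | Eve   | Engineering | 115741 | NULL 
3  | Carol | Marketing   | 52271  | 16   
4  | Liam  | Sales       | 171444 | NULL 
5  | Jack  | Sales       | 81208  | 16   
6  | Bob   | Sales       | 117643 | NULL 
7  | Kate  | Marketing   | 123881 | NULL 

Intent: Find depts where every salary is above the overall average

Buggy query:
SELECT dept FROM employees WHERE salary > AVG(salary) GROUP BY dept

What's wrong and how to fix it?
Bug: AVG() is an aggregate; it can't sit directly in WHERE

Fix: Use a subquery for AVG and a HAVING MIN(...) filter so the condition holds for every row in the group

Corrected query:
SELECT dept FROM employees GROUP BY dept HAVING MIN(salary) > (SELECT AVG(salary) FROM employees)

Result:
dept       
-----------
Engineering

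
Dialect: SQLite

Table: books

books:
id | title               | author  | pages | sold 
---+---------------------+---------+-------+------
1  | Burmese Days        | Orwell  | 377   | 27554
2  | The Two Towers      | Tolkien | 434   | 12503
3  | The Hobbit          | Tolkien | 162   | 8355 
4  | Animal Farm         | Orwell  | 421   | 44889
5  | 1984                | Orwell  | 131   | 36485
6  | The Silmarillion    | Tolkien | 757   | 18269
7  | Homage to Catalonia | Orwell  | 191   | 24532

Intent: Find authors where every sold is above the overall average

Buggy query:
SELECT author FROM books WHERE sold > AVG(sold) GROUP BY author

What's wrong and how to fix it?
Bug: WHERE evaluates per row before aggregation, so AVG() is unavailable

Fix: Compute the overall average in a scalar subquery and compare each group's MIN against it in HAVING

Corrected query:
SELECT author FROM books GROUP BY author HAVING MIN(sold) > (SELECT AVG(sold) FROM books)

Result:
(no rows)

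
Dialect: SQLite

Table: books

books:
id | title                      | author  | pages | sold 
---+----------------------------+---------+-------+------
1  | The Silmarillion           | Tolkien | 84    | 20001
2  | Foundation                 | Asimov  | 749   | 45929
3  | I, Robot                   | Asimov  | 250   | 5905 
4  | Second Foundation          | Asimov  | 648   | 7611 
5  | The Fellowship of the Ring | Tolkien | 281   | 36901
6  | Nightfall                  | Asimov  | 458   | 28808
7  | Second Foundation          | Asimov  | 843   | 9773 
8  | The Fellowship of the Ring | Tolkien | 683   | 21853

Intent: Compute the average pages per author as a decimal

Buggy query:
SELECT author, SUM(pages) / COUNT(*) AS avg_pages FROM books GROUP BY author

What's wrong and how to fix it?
Bug: SUM(pages) and COUNT(*) are both integers; the division truncates the fractional part

Fix: Cast one side to REAL so the division keeps the fractional part

Corrected query:
SELECT author, SUM(pages) * 1.0 / COUNT(*) AS avg_pages FROM books GROUP BY author

Result:
author  | avg_pages 
--------+-----------
Asimov  | 589.6     
Tolkien | 349.333333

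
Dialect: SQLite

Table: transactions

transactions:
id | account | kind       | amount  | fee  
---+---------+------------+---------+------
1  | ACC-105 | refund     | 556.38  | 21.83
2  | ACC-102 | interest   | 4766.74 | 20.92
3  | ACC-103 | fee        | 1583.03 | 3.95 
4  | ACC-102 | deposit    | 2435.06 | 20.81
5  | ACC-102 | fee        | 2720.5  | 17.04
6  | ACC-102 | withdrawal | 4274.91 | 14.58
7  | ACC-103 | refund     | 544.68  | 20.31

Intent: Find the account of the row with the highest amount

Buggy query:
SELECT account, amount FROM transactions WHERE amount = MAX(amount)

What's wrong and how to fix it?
Bug: MAX(amount) is an aggregate and cannot be used directly in WHERE

Fix: Wrap MAX in a scalar subquery so WHERE compares against a single value

Corrected query:
SELECT account, amount FROM transactions WHERE amount = (SELECT MAX(amount) FROM transactions)

Result:
account | amount 
--------+--------
ACC-102 | 4766.74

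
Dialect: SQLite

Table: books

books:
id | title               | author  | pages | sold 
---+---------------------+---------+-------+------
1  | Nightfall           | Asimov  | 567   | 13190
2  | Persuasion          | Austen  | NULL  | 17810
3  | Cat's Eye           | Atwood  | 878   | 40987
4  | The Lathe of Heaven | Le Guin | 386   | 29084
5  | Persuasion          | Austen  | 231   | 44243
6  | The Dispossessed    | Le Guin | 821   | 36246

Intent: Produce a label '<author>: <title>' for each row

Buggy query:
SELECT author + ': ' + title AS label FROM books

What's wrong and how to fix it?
Bug: SQLite uses || for string concatenation; + coerces text to numbers (yielding 0)

Fix: Replace + with || to concatenate text

Corrected query:
SELECT author || ': ' || title AS label FROM books

Result:
label                       
----------------------------
Asimov: Nightfall           
Austen: Persuasion          
Atwood: Cat's Eye           
Le Guin: The Lathe of Heaven
Austen: Persuasion          
Le Guin: The Dispossessed   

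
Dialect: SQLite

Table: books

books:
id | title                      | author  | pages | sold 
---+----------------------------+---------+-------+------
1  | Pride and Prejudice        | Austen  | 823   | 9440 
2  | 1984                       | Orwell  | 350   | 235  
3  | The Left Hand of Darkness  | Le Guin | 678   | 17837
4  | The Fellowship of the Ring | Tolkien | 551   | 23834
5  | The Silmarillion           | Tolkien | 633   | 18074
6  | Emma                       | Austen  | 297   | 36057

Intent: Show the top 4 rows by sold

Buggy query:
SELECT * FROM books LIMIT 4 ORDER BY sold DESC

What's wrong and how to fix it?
Bug: ORDER BY cannot follow LIMIT; LIMIT is the final clause

Fix: Swap the clauses: ORDER BY first, then LIMIT

Corrected query:
SELECT * FROM books ORDER BY sold DESC LIMIT 4

Result:
id | title                      | author  | pages | sold 
---+----------------------------+---------+-------+------
6  | Emma                       | Austen  | 297   | 36057
4  | The Fellowship of the Ring | Tolkien | 551   | 23834
5  | The Silmarillion           | Tolkien | 633   | 18074
3  | The Left Hand of Darkness  | Le Guin | 678   | 17837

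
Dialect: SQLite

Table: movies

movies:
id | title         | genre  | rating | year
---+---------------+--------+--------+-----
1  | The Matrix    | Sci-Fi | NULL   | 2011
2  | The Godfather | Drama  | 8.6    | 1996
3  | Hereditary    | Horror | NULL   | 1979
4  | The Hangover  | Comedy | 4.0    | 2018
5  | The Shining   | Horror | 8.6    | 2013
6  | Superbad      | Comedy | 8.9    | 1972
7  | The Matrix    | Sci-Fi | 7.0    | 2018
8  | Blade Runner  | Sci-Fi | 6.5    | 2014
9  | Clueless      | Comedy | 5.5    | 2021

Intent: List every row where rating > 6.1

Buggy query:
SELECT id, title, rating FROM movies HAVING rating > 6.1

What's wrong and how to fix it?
Bug: This is a non-aggregate query (no GROUP BY, no aggregates), so in SQLite the HAVING clause is invalid here; a row-level condition belongs in WHERE

Fix: Replace HAVING with WHERE since the condition applies to individual rows

Corrected query:
SELECT id, title, rating FROM movies WHERE rating > 6.1

Result:
id | title         | rating
---+---------------+-------
2  | The Godfather | 8.6   
5  | The Shining   | 8.6   
6  | Superbad      | 8.9   
7  | The Matrix    | 7     
8  | Blade Runner  | 6.5   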